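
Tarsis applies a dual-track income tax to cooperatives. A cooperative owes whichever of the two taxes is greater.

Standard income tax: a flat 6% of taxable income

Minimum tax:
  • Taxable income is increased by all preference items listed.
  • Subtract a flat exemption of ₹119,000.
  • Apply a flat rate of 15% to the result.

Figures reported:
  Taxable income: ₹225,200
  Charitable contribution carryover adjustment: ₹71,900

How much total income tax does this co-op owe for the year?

₹26,715

Standard income tax:
  ₹225,200 × 6% = ₹13,512

Minimum tax:
  Adjusted income: ₹225,200 + ₹71,900 = ₹297,100
  Less exemption ₹119,000 → base ₹178,100
  ₹178,100 × 15% = ₹26,715

₹26,715 > ₹13,512, so the minimum tax is the binding amount.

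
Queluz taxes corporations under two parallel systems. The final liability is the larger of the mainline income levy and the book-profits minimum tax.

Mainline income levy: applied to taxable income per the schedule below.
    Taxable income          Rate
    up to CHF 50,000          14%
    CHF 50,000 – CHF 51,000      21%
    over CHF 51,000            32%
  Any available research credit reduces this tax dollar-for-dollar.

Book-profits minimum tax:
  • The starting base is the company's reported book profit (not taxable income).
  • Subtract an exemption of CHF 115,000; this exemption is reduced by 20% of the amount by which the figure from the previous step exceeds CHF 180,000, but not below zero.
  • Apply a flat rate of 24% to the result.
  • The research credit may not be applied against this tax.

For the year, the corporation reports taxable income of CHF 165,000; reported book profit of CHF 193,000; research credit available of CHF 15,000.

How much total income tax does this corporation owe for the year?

CHF 28,690

Mainline income levy:
  CHF 50,000 × 14% = CHF 7,000
  CHF 1,000 × 21% = CHF 210
  CHF 114,000 × 32% = CHF 36,480
  → CHF 43,690
  Less research credit CHF 15,000 → CHF 28,690

Book-profits minimum tax:
  Base (reported book profit): CHF 193,000
  Exemption: CHF 115,000 − 20% × (CHF 193,000 − CHF 180,000) = CHF 115,000 − CHF 2,600 = CHF 112,400
  Base: CHF 193,000 − CHF 112,400 = CHF 80,600
  CHF 80,600 × 24% = CHF 19,344

CHF 28,690 > CHF 19,344, so the mainline income levy governs.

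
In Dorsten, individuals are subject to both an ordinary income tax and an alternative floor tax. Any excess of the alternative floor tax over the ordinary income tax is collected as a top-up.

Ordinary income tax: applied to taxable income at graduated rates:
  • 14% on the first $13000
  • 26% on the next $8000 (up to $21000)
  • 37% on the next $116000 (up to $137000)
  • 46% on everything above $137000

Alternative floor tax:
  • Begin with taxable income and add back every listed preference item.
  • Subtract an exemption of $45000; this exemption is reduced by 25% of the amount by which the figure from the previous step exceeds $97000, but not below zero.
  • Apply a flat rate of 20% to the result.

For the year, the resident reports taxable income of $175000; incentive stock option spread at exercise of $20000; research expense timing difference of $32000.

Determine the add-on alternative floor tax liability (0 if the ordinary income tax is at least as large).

Alternative floor tax:
  Adjusted income: $175000 + $20000 + $32000 = $227000
  Exemption: $45000 − 25% × ($227000 − $97000) = $45000 − $32500 = $12500
  Base: $227000 − $12500 = $214500
  $214500 × 20% = $42900

Ordinary income tax:
  $13000 × 14% = $1820
  $8000 × 26% = $2080
  $116000 × 37% = $42920
  $38000 × 46% = $17480
  → $64300

$42900 ≤ $64300, so no add-on is due.

$0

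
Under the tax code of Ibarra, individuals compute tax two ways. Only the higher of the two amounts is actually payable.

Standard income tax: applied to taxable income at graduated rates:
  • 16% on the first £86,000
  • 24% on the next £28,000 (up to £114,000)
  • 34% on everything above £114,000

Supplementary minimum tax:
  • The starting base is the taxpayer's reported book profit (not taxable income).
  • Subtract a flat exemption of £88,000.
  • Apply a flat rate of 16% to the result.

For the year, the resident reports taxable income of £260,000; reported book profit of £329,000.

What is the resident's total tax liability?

Supplementary minimum tax:
  Base (reported book profit): £329,000
  Less exemption £88,000 → base £241,000
  £241,000 × 16% = £38,560

Standard income tax:
  £86,000 × 16% = £13,760
  £28,000 × 24% = £6,720
  £146,000 × 34% = £49,640
  → £70,120

£70,120 > £38,560, so the standard income tax governs.

£70,120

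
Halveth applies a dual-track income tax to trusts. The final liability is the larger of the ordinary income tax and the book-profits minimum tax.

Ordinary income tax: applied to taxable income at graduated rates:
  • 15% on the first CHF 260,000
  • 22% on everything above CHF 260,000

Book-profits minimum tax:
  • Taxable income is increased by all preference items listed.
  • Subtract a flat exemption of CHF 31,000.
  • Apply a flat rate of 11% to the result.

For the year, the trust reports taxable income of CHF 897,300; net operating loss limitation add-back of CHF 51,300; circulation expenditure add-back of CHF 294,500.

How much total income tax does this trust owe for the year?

CHF 179,206

Book-profits minimum tax:
  Adjusted income: CHF 897,300 + CHF 51,300 + CHF 294,500 = CHF 1,243,100
  Less exemption CHF 31,000 → base CHF 1,212,100
  CHF 1,212,100 × 11% = CHF 133,331

Ordinary income tax:
  CHF 260,000 × 15% = CHF 39,000
  CHF 637,300 × 22% = CHF 140,206
  → CHF 179,206

CHF 179,206 > CHF 133,331, so the ordinary income tax governs.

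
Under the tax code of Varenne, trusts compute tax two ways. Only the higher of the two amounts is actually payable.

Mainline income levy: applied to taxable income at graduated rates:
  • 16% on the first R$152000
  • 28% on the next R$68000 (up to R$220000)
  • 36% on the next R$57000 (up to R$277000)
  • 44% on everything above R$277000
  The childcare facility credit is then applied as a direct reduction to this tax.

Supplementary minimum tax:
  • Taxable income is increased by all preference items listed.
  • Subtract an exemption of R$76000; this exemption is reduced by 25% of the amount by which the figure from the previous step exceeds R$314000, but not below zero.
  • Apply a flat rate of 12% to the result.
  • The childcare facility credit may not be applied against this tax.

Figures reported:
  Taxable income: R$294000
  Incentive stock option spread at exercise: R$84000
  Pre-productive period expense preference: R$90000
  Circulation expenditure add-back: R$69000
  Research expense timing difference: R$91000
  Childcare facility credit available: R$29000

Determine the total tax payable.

Mainline income levy:
  R$152000 × 16% = R$24320
  R$68000 × 28% = R$19040
  R$57000 × 36% = R$20520
  R$17000 × 44% = R$7480
  → R$71360
  Less childcare facility credit R$29000 → R$42360

Supplementary minimum tax:
  Adjusted income: R$294000 + R$84000 + R$90000 + R$69000 + R$91000 = R$628000
  Exemption: 25% × (R$628000 − R$314000) = R$78500 ≥ R$76000, so the exemption is fully phased out
  Base: R$628000 − R$0 = R$628000
  R$628000 × 12% = R$75360

R$75360 > R$42360, so the supplementary minimum tax is the binding amount.

R$75360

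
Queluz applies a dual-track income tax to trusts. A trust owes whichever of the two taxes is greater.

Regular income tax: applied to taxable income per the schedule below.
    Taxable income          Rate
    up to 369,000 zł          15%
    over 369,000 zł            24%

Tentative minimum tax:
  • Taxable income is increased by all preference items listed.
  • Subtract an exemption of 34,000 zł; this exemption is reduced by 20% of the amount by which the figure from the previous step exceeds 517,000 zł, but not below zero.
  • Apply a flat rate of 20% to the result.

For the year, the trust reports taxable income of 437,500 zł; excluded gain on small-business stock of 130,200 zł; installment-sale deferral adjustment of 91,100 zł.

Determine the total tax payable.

Regular income tax:
  369,000 zł × 15% = 55,350 zł
  68,500 zł × 24% = 16,440 zł
  → 71,790 zł

Tentative minimum tax:
  Adjusted income: 437,500 zł + 130,200 zł + 91,100 zł = 658,800 zł
  Exemption: 34,000 zł − 20% × (658,800 zł − 517,000 zł) = 34,000 zł − 28,360 zł = 5,640 zł
  Base: 658,800 zł − 5,640 zł = 653,160 zł
  653,160 zł × 20% = 130,632 zł

130,632 zł > 71,790 zł, so the tentative minimum tax is the binding amount.

130,632 zł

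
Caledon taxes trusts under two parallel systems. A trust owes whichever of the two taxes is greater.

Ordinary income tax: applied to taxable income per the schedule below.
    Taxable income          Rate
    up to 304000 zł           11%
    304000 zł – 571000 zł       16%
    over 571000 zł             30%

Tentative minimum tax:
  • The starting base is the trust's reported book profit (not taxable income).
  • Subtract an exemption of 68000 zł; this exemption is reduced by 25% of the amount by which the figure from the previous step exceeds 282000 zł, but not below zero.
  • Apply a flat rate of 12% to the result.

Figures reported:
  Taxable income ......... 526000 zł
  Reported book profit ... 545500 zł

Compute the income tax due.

68960 zł

Tentative minimum tax:
  Base (reported book profit): 545500 zł
  Exemption: 68000 zł − 25% × (545500 zł − 282000 zł) = 68000 zł − 65875 zł = 2125 zł
  Base: 545500 zł − 2125 zł = 543375 zł
  543375 zł × 12% = 65205 zł

Ordinary income tax:
  304000 zł × 11% = 33440 zł
  222000 zł × 16% = 35520 zł
  → 68960 zł

68960 zł > 65205 zł, so the ordinary income tax governs.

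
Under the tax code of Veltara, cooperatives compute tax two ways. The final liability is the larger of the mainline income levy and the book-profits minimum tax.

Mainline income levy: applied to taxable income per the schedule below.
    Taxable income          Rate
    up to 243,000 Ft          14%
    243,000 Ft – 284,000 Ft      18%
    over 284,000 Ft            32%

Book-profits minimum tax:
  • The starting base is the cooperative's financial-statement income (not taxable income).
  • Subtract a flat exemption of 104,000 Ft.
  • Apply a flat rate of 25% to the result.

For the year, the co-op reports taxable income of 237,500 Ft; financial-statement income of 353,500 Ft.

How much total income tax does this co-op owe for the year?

Mainline income levy:
  237,500 Ft × 14% = 33,250 Ft

Book-profits minimum tax:
  Base (financial-statement income): 353,500 Ft
  Less exemption 104,000 Ft → base 249,500 Ft
  249,500 Ft × 25% = 62,375 Ft

62,375 Ft > 33,250 Ft, so the book-profits minimum tax is the binding amount.

62,375 Ft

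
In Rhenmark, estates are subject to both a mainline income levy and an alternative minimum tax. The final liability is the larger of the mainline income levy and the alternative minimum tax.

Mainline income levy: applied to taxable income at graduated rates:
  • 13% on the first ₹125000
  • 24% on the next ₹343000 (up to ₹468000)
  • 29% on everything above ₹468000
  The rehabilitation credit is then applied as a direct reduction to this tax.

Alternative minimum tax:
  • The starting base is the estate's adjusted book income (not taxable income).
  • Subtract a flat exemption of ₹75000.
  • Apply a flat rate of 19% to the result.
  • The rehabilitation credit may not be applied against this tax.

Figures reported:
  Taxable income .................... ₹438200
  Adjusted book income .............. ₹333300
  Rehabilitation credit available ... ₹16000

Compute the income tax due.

₹75418

Mainline income levy:
  ₹125000 × 13% = ₹16250
  ₹313200 × 24% = ₹75168
  → ₹91418
  Less rehabilitation credit ₹16000 → ₹75418

Alternative minimum tax:
  Base (adjusted book income): ₹333300
  Less exemption ₹75000 → base ₹258300
  ₹258300 × 19% = ₹49077

₹75418 > ₹49077, so the mainline income levy governs.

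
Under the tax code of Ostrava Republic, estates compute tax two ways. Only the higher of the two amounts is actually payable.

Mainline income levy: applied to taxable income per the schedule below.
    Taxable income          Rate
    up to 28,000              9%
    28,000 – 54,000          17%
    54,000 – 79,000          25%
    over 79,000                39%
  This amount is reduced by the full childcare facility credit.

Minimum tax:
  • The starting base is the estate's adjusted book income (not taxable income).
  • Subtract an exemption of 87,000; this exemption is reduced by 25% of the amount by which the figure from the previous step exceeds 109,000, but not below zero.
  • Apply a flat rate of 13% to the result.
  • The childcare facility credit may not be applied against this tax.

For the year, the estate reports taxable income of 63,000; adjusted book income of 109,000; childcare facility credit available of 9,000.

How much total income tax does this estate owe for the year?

Minimum tax:
  Base (adjusted book income): 109,000
  Exemption: 109,000 ≤ 109,000, so full 87,000 applies
  Base: 109,000 − 87,000 = 22,000
  22,000 × 13% = 2,860

Mainline income levy:
  28,000 × 9% = 2,520
  26,000 × 17% = 4,420
  9,000 × 25% = 2,250
  → 9,190
  Less childcare facility credit 9,000 → 190

2,860 > 190, so the minimum tax is the binding amount.

2,860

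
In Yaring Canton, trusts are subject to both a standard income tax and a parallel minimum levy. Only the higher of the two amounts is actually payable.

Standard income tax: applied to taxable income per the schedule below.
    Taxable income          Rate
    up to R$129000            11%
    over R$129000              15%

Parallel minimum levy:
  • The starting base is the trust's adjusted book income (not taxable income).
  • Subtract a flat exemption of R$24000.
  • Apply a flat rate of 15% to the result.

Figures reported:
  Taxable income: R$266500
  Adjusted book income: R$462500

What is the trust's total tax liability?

Standard income tax:
  R$129000 × 11% = R$14190
  R$137500 × 15% = R$20625
  → R$34815

Parallel minimum levy:
  Base (adjusted book income): R$462500
  Less exemption R$24000 → base R$438500
  R$438500 × 15% = R$65775

R$65775 > R$34815, so the parallel minimum levy is the binding amount.

R$65775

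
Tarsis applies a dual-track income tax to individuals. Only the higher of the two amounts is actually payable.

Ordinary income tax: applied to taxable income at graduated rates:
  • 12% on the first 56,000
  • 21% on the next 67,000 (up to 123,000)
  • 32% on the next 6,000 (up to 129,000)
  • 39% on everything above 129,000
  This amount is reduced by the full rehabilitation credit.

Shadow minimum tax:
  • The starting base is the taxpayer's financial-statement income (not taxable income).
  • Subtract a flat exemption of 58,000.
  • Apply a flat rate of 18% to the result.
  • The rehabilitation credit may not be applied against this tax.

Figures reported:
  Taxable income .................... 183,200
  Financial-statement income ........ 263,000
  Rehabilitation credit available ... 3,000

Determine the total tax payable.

Ordinary income tax:
  56,000 × 12% = 6,720
  67,000 × 21% = 14,070
  6,000 × 32% = 1,920
  54,200 × 39% = 21,138
  → 43,848
  Less rehabilitation credit 3,000 → 40,848

Shadow minimum tax:
  Base (financial-statement income): 263,000
  Less exemption 58,000 → base 205,000
  205,000 × 18% = 36,900

40,848 > 36,900, so the ordinary income tax governs.

40,848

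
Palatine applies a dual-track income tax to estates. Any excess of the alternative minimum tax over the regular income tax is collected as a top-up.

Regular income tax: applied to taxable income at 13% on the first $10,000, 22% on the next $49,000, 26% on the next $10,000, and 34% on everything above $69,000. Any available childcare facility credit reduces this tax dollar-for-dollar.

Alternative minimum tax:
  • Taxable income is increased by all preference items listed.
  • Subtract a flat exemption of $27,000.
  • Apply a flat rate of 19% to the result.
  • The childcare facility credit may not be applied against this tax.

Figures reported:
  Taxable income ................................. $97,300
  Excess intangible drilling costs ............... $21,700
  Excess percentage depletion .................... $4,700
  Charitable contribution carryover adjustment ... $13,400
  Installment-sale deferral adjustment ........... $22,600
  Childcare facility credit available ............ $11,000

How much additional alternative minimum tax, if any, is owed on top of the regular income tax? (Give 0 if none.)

$11,911

Regular income tax:
  $10,000 × 13% = $1,300
  $49,000 × 22% = $10,780
  $10,000 × 26% = $2,600
  $28,300 × 34% = $9,622
  → $24,302
  Less childcare facility credit $11,000 → $13,302

Alternative minimum tax:
  Adjusted income: $97,300 + $21,700 + $4,700 + $13,400 + $22,600 = $159,700
  Less exemption $27,000 → base $132,700
  $132,700 × 19% = $25,213

Excess of alternative minimum tax over regular income tax: $25,213 − $13,302 = $11,911.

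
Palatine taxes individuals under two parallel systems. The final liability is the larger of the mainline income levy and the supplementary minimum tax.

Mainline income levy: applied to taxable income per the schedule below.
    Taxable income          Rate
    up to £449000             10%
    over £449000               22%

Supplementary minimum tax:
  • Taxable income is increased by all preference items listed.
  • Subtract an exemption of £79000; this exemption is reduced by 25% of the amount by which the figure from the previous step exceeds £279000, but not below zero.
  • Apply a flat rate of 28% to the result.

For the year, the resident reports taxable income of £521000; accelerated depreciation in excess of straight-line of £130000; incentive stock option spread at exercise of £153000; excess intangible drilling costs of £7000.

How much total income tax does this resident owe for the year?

£227080

Supplementary minimum tax:
  Adjusted income: £521000 + £130000 + £153000 + £7000 = £811000
  Exemption: 25% × (£811000 − £279000) = £133000 ≥ £79000, so the exemption is fully phased out
  Base: £811000 − £0 = £811000
  £811000 × 28% = £227080

Mainline income levy:
  £449000 × 10% = £44900
  £72000 × 22% = £15840
  → £60740

£227080 > £60740, so the supplementary minimum tax is the binding amount.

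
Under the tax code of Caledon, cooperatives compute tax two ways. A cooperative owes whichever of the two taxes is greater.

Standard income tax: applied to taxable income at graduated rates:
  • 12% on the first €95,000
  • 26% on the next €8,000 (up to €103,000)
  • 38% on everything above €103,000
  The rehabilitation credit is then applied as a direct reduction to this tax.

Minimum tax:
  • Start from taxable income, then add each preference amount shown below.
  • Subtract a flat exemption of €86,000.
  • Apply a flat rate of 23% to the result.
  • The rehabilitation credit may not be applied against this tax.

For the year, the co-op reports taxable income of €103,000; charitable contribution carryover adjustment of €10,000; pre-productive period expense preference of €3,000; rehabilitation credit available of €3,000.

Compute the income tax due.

€10,480

Minimum tax:
  Adjusted income: €103,000 + €10,000 + €3,000 = €116,000
  Less exemption €86,000 → base €30,000
  €30,000 × 23% = €6,900

Standard income tax:
  €95,000 × 12% = €11,400
  €8,000 × 26% = €2,080
  → €13,480
  Less rehabilitation credit €3,000 → €10,480

€10,480 > €6,900, so the standard income tax governs.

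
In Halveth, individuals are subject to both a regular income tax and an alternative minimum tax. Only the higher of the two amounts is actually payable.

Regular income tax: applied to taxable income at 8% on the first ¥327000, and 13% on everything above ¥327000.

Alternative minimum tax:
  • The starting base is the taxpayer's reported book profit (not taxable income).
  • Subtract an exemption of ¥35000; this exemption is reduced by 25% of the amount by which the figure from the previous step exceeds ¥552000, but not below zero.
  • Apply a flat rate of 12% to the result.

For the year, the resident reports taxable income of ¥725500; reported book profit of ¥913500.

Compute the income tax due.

Alternative minimum tax:
  Base (reported book profit): ¥913500
  Exemption: 25% × (¥913500 − ¥552000) = ¥90375 ≥ ¥35000, so the exemption is fully phased out
  Base: ¥913500 − ¥0 = ¥913500
  ¥913500 × 12% = ¥109620

Regular income tax:
  ¥327000 × 8% = ¥26160
  ¥398500 × 13% = ¥51805
  → ¥77965

¥109620 > ¥77965, so the alternative minimum tax is the binding amount.

¥109620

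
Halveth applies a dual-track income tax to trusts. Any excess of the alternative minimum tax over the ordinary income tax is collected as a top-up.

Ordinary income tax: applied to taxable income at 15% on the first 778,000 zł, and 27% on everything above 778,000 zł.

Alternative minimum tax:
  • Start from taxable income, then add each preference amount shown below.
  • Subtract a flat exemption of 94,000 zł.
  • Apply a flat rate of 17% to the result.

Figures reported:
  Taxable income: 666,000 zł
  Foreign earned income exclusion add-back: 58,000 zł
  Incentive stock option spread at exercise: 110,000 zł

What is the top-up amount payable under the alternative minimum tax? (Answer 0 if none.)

Alternative minimum tax:
  Adjusted income: 666,000 zł + 58,000 zł + 110,000 zł = 834,000 zł
  Less exemption 94,000 zł → base 740,000 zł
  740,000 zł × 17% = 125,800 zł

Ordinary income tax:
  666,000 zł × 15% = 99,900 zł

Excess of alternative minimum tax over ordinary income tax: 125,800 zł − 99,900 zł = 25,900 zł.

25,900 zł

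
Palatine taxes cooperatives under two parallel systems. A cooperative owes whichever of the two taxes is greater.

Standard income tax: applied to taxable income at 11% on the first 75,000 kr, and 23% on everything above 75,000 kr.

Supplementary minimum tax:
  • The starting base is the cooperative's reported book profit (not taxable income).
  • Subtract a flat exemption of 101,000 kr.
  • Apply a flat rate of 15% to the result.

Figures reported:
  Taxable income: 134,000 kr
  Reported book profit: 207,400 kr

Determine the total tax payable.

Supplementary minimum tax:
  Base (reported book profit): 207,400 kr
  Less exemption 101,000 kr → base 106,400 kr
  106,400 kr × 15% = 15,960 kr

Standard income tax:
  75,000 kr × 11% = 8,250 kr
  59,000 kr × 23% = 13,570 kr
  → 21,820 kr

21,820 kr > 15,960 kr, so the standard income tax governs.

21,820 kr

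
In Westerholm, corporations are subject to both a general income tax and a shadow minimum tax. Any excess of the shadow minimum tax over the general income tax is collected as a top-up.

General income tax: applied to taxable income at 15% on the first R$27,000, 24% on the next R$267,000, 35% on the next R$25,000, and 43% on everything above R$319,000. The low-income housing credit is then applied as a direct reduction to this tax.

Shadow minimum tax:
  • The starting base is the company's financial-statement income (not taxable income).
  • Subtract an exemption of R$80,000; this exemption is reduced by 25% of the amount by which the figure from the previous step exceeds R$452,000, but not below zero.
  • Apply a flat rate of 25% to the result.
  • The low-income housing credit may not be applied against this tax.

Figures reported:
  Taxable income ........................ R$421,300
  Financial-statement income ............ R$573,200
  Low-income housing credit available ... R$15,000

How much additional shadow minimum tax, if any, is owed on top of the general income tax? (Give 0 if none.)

General income tax:
  R$27,000 × 15% = R$4,050
  R$267,000 × 24% = R$64,080
  R$25,000 × 35% = R$8,750
  R$102,300 × 43% = R$43,989
  → R$120,869
  Less low-income housing credit R$15,000 → R$105,869

Shadow minimum tax:
  Base (financial-statement income): R$573,200
  Exemption: R$80,000 − 25% × (R$573,200 − R$452,000) = R$80,000 − R$30,300 = R$49,700
  Base: R$573,200 − R$49,700 = R$523,500
  R$523,500 × 25% = R$130,875

Excess of shadow minimum tax over general income tax: R$130,875 − R$105,869 = R$25,006.

R$25,006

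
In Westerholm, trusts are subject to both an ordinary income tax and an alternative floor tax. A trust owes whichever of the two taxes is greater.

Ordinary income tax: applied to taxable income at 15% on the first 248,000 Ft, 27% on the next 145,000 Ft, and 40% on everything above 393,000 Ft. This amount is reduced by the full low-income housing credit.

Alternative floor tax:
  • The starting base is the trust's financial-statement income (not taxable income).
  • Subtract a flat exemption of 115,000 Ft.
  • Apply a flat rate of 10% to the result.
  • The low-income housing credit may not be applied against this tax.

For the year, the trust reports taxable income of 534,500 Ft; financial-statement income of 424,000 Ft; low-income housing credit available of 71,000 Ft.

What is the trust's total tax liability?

Alternative floor tax:
  Base (financial-statement income): 424,000 Ft
  Less exemption 115,000 Ft → base 309,000 Ft
  309,000 Ft × 10% = 30,900 Ft

Ordinary income tax:
  248,000 Ft × 15% = 37,200 Ft
  145,000 Ft × 27% = 39,150 Ft
  141,500 Ft × 40% = 56,600 Ft
  → 132,950 Ft
  Less low-income housing credit 71,000 Ft → 61,950 Ft

61,950 Ft > 30,900 Ft, so the ordinary income tax governs.

61,950 Ft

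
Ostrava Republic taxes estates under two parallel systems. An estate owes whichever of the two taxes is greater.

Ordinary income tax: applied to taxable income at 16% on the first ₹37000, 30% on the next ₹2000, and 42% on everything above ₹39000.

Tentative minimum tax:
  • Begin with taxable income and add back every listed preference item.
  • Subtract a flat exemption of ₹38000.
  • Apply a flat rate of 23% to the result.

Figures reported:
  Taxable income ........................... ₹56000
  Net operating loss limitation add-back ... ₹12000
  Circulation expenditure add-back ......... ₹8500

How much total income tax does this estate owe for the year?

₹13660

Tentative minimum tax:
  Adjusted income: ₹56000 + ₹12000 + ₹8500 = ₹76500
  Less exemption ₹38000 → base ₹38500
  ₹38500 × 23% = ₹8855

Ordinary income tax:
  ₹37000 × 16% = ₹5920
  ₹2000 × 30% = ₹600
  ₹17000 × 42% = ₹7140
  → ₹13660

₹13660 > ₹8855, so the ordinary income tax governs.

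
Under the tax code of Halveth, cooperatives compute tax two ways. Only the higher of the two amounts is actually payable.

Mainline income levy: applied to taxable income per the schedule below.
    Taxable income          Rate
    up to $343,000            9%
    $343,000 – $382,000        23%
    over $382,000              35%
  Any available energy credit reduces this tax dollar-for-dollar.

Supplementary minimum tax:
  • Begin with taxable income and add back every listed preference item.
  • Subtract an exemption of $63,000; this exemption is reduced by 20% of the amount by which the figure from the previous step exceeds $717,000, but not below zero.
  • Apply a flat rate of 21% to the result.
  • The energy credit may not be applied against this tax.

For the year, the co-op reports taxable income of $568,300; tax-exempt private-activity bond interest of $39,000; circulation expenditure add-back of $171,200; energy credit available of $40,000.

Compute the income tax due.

$152,838

Supplementary minimum tax:
  Adjusted income: $568,300 + $39,000 + $171,200 = $778,500
  Exemption: $63,000 − 20% × ($778,500 − $717,000) = $63,000 − $12,300 = $50,700
  Base: $778,500 − $50,700 = $727,800
  $727,800 × 21% = $152,838

Mainline income levy:
  $343,000 × 9% = $30,870
  $39,000 × 23% = $8,970
  $186,300 × 35% = $65,205
  → $105,045
  Less energy credit $40,000 → $65,045

$152,838 > $65,045, so the supplementary minimum tax is the binding amount.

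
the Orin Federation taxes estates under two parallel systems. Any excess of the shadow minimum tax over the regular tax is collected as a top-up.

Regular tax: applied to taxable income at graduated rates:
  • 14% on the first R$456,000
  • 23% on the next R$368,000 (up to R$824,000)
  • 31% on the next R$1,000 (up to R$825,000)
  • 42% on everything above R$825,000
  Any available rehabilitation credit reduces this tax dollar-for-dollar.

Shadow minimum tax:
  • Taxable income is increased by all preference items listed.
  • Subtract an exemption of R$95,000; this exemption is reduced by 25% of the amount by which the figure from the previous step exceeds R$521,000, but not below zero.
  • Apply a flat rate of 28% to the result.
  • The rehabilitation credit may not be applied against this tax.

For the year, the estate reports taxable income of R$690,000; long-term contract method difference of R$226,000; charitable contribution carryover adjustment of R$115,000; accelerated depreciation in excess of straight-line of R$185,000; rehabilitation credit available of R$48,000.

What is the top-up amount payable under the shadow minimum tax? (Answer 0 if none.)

R$270,820

Shadow minimum tax:
  Adjusted income: R$690,000 + R$226,000 + R$115,000 + R$185,000 = R$1,216,000
  Exemption: 25% × (R$1,216,000 − R$521,000) = R$173,750 ≥ R$95,000, so the exemption is fully phased out
  Base: R$1,216,000 − R$0 = R$1,216,000
  R$1,216,000 × 28% = R$340,480

Regular tax:
  R$456,000 × 14% = R$63,840
  R$234,000 × 23% = R$53,820
  → R$117,660
  Less rehabilitation credit R$48,000 → R$69,660

Excess of shadow minimum tax over regular tax: R$340,480 − R$69,660 = R$270,820.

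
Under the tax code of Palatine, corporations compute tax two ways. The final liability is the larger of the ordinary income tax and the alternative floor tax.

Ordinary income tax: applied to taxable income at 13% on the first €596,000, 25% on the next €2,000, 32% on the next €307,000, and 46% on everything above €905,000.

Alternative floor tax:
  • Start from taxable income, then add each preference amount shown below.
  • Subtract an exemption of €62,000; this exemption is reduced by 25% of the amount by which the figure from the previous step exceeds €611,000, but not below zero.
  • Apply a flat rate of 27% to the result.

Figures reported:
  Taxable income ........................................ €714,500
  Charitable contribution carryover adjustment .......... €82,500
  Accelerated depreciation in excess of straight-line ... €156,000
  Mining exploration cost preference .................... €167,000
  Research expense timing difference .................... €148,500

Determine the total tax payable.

€342,495

Alternative floor tax:
  Adjusted income: €714,500 + €82,500 + €156,000 + €167,000 + €148,500 = €1,268,500
  Exemption: 25% × (€1,268,500 − €611,000) = €164,375 ≥ €62,000, so the exemption is fully phased out
  Base: €1,268,500 − €0 = €1,268,500
  €1,268,500 × 27% = €342,495

Ordinary income tax:
  €596,000 × 13% = €77,480
  €2,000 × 25% = €500
  €116,500 × 32% = €37,280
  → €115,260

€342,495 > €115,260, so the alternative floor tax is the binding amount.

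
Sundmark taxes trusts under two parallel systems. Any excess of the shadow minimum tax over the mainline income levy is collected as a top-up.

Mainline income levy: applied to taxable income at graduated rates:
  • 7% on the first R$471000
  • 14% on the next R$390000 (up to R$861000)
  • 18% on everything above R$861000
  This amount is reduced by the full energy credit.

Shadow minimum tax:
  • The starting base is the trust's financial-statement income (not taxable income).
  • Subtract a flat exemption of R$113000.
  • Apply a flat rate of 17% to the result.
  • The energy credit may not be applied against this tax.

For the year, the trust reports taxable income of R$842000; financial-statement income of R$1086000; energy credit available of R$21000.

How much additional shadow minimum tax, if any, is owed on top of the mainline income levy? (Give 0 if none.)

R$101500

Mainline income levy:
  R$471000 × 7% = R$32970
  R$371000 × 14% = R$51940
  → R$84910
  Less energy credit R$21000 → R$63910

Shadow minimum tax:
  Base (financial-statement income): R$1086000
  Less exemption R$113000 → base R$973000
  R$973000 × 17% = R$165410

Excess of shadow minimum tax over mainline income levy: R$165410 − R$63910 = R$101500.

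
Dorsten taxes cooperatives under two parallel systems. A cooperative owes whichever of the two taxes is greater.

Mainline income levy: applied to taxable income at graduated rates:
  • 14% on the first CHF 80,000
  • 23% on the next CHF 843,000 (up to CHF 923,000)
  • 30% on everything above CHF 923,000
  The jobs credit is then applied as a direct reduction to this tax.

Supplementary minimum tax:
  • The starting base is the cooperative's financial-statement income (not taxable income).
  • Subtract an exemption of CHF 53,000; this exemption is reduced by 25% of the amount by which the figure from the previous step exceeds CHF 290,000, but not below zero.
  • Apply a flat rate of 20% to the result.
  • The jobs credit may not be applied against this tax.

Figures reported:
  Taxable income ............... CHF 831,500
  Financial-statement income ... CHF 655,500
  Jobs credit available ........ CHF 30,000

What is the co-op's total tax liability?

Supplementary minimum tax:
  Base (financial-statement income): CHF 655,500
  Exemption: 25% × (CHF 655,500 − CHF 290,000) = CHF 91,375 ≥ CHF 53,000, so the exemption is fully phased out
  Base: CHF 655,500 − CHF 0 = CHF 655,500
  CHF 655,500 × 20% = CHF 131,100

Mainline income levy:
  CHF 80,000 × 14% = CHF 11,200
  CHF 751,500 × 23% = CHF 172,845
  → CHF 184,045
  Less jobs credit CHF 30,000 → CHF 154,045

CHF 154,045 > CHF 131,100, so the mainline income levy governs.

CHF 154,045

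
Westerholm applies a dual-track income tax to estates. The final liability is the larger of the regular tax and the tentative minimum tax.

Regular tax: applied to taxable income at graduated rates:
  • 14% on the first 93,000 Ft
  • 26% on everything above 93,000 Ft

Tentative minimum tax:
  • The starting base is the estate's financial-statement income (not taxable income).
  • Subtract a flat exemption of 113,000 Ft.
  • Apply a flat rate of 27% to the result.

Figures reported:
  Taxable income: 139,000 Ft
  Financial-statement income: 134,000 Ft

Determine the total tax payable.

24,980 Ft

Tentative minimum tax:
  Base (financial-statement income): 134,000 Ft
  Less exemption 113,000 Ft → base 21,000 Ft
  21,000 Ft × 27% = 5,670 Ft

Regular tax:
  93,000 Ft × 14% = 13,020 Ft
  46,000 Ft × 26% = 11,960 Ft
  → 24,980 Ft

24,980 Ft > 5,670 Ft, so the regular tax governs.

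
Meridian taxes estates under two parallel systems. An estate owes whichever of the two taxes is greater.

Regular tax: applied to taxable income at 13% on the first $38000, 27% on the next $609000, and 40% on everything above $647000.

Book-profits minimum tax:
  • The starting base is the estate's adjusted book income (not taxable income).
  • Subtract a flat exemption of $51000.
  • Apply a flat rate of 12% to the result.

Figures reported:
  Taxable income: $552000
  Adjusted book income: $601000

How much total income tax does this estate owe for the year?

Book-profits minimum tax:
  Base (adjusted book income): $601000
  Less exemption $51000 → base $550000
  $550000 × 12% = $66000

Regular tax:
  $38000 × 13% = $4940
  $514000 × 27% = $138780
  → $143720

$143720 > $66000, so the regular tax governs.

$143720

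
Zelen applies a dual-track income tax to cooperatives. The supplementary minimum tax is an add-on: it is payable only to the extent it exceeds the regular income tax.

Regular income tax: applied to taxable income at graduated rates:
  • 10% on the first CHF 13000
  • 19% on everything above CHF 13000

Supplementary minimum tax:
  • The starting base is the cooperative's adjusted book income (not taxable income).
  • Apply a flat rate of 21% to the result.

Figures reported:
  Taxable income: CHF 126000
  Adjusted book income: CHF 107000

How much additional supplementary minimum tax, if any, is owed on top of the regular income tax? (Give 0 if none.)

CHF 0

Regular income tax:
  CHF 13000 × 10% = CHF 1300
  CHF 113000 × 19% = CHF 21470
  → CHF 22770

Supplementary minimum tax:
  Base (adjusted book income): CHF 107000
  CHF 107000 × 21% = CHF 22470

CHF 22470 ≤ CHF 22770, so no add-on is due.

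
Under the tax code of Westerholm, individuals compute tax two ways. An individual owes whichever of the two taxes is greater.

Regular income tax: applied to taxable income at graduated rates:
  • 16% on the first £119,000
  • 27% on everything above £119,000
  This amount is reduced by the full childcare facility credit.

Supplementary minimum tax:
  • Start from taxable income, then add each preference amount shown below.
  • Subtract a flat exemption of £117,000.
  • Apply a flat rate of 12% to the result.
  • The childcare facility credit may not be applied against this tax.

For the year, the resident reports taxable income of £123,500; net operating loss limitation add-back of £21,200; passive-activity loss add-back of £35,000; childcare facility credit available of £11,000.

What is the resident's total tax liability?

Supplementary minimum tax:
  Adjusted income: £123,500 + £21,200 + £35,000 = £179,700
  Less exemption £117,000 → base £62,700
  £62,700 × 12% = £7,524

Regular income tax:
  £119,000 × 16% = £19,040
  £4,500 × 27% = £1,215
  → £20,255
  Less childcare facility credit £11,000 → £9,255

£9,255 > £7,524, so the regular income tax governs.

£9,255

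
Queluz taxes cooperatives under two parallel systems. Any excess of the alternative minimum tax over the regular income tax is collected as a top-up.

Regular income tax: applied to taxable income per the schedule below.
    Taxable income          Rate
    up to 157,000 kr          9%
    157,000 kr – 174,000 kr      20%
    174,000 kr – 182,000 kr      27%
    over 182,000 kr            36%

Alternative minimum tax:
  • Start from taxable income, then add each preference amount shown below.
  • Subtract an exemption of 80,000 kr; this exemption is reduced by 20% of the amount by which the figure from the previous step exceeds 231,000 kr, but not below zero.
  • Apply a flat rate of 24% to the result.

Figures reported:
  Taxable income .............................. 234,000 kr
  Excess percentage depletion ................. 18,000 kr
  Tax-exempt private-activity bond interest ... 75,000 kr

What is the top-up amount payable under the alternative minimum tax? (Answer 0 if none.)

Alternative minimum tax:
  Adjusted income: 234,000 kr + 18,000 kr + 75,000 kr = 327,000 kr
  Exemption: 80,000 kr − 20% × (327,000 kr − 231,000 kr) = 80,000 kr − 19,200 kr = 60,800 kr
  Base: 327,000 kr − 60,800 kr = 266,200 kr
  266,200 kr × 24% = 63,888 kr

Regular income tax:
  157,000 kr × 9% = 14,130 kr
  17,000 kr × 20% = 3,400 kr
  8,000 kr × 27% = 2,160 kr
  52,000 kr × 36% = 18,720 kr
  → 38,410 kr

Excess of alternative minimum tax over regular income tax: 63,888 kr − 38,410 kr = 25,478 kr.

25,478 kr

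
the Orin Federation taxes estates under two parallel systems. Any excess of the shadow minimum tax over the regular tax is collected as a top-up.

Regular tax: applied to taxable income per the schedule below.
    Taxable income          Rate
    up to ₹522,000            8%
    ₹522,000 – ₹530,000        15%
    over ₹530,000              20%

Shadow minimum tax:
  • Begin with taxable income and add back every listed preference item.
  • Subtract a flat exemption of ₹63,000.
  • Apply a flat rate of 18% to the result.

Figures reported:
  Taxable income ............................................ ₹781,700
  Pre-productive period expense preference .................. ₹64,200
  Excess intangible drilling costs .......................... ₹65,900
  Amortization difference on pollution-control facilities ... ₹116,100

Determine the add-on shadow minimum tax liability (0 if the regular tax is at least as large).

Shadow minimum tax:
  Adjusted income: ₹781,700 + ₹64,200 + ₹65,900 + ₹116,100 = ₹1,027,900
  Less exemption ₹63,000 → base ₹964,900
  ₹964,900 × 18% = ₹173,682

Regular tax:
  ₹522,000 × 8% = ₹41,760
  ₹8,000 × 15% = ₹1,200
  ₹251,700 × 20% = ₹50,340
  → ₹93,300

Excess of shadow minimum tax over regular tax: ₹173,682 − ₹93,300 = ₹80,382.

₹80,382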